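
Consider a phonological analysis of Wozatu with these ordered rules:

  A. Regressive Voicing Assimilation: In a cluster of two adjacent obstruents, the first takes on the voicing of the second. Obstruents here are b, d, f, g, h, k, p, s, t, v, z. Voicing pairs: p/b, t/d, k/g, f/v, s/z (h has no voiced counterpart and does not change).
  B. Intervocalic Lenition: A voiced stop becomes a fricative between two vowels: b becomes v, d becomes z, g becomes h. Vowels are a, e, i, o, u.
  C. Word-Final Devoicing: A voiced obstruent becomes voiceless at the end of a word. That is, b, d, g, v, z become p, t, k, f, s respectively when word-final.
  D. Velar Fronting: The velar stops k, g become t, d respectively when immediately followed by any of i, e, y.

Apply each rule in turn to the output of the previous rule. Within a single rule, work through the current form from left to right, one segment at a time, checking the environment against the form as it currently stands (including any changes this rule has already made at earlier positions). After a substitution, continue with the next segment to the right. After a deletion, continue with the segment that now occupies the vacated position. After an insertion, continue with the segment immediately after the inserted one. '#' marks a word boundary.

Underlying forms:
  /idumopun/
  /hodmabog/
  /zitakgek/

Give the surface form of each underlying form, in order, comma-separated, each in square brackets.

[izumopun], [hodmavok], [zitagdek]

/idumopun/:
  A Regressive Voicing Assimilation: no change — [idumopun]
  B Intervocalic Lenition: [idumopun] → [izumopun]
  C Word-Final Devoicing: no change — [izumopun]
  D Velar Fronting: no change — [izumopun]
/hodmabog/:
  A Regressive Voicing Assimilation: no change — [hodmabog]
  B Intervocalic Lenition: [hodmabog] → [hodmavog]
  C Word-Final Devoicing: [hodmavog] → [hodmavok]
  D Velar Fronting: no change — [hodmavok]
/zitakgek/:
  A Regressive Voicing Assimilation: [zitakgek] → [zitaggek]
  B Intervocalic Lenition: no change — [zitaggek]
  C Word-Final Devoicing: no change — [zitaggek]
  D Velar Fronting: [zitaggek] → [zitagdek]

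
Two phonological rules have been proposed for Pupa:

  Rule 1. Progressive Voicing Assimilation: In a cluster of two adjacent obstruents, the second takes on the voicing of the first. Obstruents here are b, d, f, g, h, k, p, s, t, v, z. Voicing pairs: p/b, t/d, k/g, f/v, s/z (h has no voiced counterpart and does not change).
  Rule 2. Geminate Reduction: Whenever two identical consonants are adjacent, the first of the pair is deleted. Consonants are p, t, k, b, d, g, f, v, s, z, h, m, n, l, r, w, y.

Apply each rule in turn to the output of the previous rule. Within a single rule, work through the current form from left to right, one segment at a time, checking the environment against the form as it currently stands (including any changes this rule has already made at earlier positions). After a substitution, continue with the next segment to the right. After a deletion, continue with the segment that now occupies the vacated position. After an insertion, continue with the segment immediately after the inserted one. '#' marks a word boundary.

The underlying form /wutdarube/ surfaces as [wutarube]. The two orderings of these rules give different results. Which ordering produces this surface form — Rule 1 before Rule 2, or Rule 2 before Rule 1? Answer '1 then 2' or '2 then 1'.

1 then 2

Order 1 then 2:
  1 Progressive Voicing Assimilation: [wutdarube] → [wuttarube]
  2 Geminate Reduction: [wuttarube] → [wutarube]
  result: [wutarube]
Order 2 then 1:
  2 Geminate Reduction: no change — [wutdarube]
  1 Progressive Voicing Assimilation: [wutdarube] → [wuttarube]
  result: [wuttarube]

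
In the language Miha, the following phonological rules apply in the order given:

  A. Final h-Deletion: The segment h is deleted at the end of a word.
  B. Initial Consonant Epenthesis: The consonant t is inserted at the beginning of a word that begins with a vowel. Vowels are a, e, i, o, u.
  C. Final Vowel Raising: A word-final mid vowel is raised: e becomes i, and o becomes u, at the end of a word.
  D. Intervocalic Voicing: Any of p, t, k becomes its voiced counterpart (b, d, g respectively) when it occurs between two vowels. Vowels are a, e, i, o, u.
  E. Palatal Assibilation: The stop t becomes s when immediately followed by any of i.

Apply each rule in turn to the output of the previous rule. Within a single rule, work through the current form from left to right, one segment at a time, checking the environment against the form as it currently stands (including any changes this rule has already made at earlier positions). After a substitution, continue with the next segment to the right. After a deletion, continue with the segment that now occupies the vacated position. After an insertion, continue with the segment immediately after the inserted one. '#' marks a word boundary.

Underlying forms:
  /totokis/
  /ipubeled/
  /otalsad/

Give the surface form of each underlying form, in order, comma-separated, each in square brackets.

/totokis/:
  A Final h-Deletion: no change — [totokis]
  B Initial Consonant Epenthesis: no change — [totokis]
  C Final Vowel Raising: no change — [totokis]
  D Intervocalic Voicing: [totokis] → [todogis]
  E Palatal Assibilation: no change — [todogis]
/ipubeled/:
  A Final h-Deletion: no change — [ipubeled]
  B Initial Consonant Epenthesis: [ipubeled] → [tipubeled]
  C Final Vowel Raising: no change — [tipubeled]
  D Intervocalic Voicing: [tipubeled] → [tibubeled]
  E Palatal Assibilation: [tibubeled] → [sibubeled]
/otalsad/:
  A Final h-Deletion: no change — [otalsad]
  B Initial Consonant Epenthesis: [otalsad] → [totalsad]
  C Final Vowel Raising: no change — [totalsad]
  D Intervocalic Voicing: [totalsad] → [todalsad]
  E Palatal Assibilation: no change — [todalsad]

[todogis], [sibubeled], [todalsad]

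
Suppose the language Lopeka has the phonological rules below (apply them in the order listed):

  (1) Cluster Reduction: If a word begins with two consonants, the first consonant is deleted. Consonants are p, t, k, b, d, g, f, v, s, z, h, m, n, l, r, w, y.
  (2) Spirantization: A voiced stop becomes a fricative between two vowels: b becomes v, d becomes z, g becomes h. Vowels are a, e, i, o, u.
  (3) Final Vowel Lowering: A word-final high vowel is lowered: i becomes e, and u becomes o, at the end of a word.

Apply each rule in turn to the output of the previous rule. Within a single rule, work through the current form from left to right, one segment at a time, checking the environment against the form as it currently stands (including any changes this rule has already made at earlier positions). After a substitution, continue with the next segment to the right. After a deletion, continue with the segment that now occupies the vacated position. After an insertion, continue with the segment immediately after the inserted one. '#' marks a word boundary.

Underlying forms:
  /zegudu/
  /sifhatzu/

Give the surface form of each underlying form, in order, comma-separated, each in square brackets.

[zehuzo], [sifhatzo]

/zegudu/:
  (1) Cluster Reduction: no change — [zegudu]
  (2) Spirantization: [zegudu] → [zehuzu]
  (3) Final Vowel Lowering: [zehuzu] → [zehuzo]
/sifhatzu/:
  (1) Cluster Reduction: no change — [sifhatzu]
  (2) Spirantization: no change — [sifhatzu]
  (3) Final Vowel Lowering: [sifhatzu] → [sifhatzo]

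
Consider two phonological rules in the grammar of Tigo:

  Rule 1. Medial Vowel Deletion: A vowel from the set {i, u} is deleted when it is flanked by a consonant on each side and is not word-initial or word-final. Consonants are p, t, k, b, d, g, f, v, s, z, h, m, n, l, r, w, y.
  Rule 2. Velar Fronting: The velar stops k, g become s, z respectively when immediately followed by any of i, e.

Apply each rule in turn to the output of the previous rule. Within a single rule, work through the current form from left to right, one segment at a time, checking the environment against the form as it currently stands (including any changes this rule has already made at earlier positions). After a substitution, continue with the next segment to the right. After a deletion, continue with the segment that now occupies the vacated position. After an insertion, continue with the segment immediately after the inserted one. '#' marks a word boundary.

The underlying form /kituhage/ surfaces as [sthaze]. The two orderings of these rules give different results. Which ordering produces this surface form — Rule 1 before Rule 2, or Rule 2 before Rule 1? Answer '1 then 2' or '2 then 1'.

2 then 1

Order 1 then 2:
  1 Medial Vowel Deletion: [kituhage] → [kthage]
  2 Velar Fronting: [kthage] → [kthaze]
  result: [kthaze]
Order 2 then 1:
  2 Velar Fronting: [kituhage] → [situhaze]
  1 Medial Vowel Deletion: [situhaze] → [sthaze]
  result: [sthaze]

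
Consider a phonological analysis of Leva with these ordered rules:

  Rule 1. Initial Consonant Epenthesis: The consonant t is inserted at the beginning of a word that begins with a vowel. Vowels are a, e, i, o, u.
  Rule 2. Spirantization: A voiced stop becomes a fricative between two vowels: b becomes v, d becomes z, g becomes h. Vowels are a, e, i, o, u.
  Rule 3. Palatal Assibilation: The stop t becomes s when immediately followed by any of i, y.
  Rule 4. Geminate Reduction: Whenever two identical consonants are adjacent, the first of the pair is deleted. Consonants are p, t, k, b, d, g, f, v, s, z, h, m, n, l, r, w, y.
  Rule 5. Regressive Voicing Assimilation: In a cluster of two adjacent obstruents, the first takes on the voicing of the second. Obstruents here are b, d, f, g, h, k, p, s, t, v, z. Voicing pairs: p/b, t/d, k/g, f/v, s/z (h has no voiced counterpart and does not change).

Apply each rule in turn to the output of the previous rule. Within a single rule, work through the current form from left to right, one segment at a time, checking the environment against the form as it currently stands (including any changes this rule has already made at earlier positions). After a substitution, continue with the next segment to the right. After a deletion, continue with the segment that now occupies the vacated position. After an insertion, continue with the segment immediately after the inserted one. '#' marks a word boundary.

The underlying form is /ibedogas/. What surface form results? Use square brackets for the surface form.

[sivezohas]

Rule 1 Initial Consonant Epenthesis: [ibedogas] → [tibedogas]
Rule 2 Spirantization: [tibedogas] → [tivezohas]
Rule 3 Palatal Assibilation: [tivezohas] → [sivezohas]
Rule 4 Geminate Reduction: no change — [sivezohas]
Rule 5 Regressive Voicing Assimilation: no change — [sivezohas]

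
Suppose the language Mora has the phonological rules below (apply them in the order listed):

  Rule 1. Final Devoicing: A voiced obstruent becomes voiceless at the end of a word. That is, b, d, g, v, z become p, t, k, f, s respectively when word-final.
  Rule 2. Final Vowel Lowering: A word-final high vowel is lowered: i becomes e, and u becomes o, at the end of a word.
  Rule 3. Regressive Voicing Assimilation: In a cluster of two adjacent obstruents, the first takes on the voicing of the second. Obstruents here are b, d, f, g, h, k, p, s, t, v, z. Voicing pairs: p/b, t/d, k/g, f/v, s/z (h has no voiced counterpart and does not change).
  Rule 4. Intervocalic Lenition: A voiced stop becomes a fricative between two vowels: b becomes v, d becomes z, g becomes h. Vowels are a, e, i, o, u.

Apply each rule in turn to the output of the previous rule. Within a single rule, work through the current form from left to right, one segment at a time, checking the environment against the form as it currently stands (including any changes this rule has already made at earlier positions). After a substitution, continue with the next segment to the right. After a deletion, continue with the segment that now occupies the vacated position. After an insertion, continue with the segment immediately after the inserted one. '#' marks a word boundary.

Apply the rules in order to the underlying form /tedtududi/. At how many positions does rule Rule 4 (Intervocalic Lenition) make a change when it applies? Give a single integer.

2

Rule 1 Final Devoicing: no change — [tedtududi]
Rule 2 Final Vowel Lowering: [tedtududi] → [tedtudude]
Rule 3 Regressive Voicing Assimilation: [tedtudude] → [tettudude]
Rule 4 Intervocalic Lenition: [tettudude] → [tettuzuze]
Rule Rule 4 changed 2 position(s).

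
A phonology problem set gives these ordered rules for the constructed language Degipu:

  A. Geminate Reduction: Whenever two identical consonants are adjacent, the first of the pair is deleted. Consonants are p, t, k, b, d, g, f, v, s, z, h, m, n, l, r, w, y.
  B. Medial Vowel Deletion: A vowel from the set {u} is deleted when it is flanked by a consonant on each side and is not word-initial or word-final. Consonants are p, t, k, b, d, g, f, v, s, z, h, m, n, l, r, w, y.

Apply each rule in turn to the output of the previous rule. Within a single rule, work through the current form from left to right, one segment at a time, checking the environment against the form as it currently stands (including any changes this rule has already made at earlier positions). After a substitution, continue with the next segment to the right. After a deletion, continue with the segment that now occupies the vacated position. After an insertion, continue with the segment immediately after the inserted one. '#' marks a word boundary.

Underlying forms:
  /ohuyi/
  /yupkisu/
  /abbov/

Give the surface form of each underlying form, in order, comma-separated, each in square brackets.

/ohuyi/:
  A Geminate Reduction: no change — [ohuyi]
  B Medial Vowel Deletion: [ohuyi] → [ohyi]
/yupkisu/:
  A Geminate Reduction: no change — [yupkisu]
  B Medial Vowel Deletion: [yupkisu] → [ypkisu]
/abbov/:
  A Geminate Reduction: [abbov] → [abov]
  B Medial Vowel Deletion: no change — [abov]

[ohyi], [ypkisu], [abov]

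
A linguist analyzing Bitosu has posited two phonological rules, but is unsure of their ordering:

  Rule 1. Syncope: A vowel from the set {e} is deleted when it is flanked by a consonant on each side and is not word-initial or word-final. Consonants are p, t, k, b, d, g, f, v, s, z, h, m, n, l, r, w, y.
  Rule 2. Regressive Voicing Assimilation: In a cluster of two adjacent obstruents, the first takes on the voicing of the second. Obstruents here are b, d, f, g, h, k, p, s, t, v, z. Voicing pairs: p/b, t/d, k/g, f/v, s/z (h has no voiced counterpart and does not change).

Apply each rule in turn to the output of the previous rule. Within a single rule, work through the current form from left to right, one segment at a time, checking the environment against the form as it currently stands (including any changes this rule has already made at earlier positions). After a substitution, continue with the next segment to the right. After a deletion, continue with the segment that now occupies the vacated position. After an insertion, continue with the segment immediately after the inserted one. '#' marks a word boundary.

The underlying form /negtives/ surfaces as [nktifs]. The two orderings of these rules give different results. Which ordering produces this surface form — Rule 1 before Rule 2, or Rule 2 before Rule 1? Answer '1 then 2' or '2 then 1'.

Order 1 then 2:
  1 Syncope: [negtives] → [ngtivs]
  2 Regressive Voicing Assimilation: [ngtivs] → [nktifs]
  result: [nktifs]
Order 2 then 1:
  2 Regressive Voicing Assimilation: [negtives] → [nektives]
  1 Syncope: [nektives] → [nktivs]
  result: [nktivs]

1 then 2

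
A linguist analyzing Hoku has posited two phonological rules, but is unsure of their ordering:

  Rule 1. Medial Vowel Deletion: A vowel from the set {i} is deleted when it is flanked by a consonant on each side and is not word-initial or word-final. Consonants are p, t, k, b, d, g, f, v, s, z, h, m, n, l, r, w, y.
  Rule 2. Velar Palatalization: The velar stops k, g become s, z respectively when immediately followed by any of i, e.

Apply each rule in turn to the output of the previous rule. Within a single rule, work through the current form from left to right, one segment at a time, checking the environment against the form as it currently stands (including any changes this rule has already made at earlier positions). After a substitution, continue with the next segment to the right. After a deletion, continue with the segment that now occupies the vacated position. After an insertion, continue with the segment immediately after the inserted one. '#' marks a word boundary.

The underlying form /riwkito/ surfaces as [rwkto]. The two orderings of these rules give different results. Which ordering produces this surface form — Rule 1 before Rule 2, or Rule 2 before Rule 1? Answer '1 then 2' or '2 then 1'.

1 then 2

Order 1 then 2:
  1 Medial Vowel Deletion: [riwkito] → [rwkto]
  2 Velar Palatalization: no change — [rwkto]
  result: [rwkto]
Order 2 then 1:
  2 Velar Palatalization: [riwkito] → [riwsito]
  1 Medial Vowel Deletion: [riwsito] → [rwsto]
  result: [rwsto]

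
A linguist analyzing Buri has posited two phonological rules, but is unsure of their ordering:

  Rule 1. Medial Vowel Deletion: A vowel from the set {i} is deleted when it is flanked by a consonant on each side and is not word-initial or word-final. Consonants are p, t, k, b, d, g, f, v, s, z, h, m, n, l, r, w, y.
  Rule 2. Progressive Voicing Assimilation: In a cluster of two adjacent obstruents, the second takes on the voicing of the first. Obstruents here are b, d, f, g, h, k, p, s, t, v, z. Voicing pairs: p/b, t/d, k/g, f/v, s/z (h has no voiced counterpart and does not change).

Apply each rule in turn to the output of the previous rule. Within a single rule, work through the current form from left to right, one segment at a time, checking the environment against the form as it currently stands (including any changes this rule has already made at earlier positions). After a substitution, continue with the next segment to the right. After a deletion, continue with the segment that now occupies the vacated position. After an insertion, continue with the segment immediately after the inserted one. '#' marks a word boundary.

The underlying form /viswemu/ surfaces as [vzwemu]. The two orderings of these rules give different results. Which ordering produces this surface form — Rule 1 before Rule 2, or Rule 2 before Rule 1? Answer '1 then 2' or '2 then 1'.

1 then 2

Order 1 then 2:
  1 Medial Vowel Deletion: [viswemu] → [vswemu]
  2 Progressive Voicing Assimilation: [vswemu] → [vzwemu]
  result: [vzwemu]
Order 2 then 1:
  2 Progressive Voicing Assimilation: no change — [viswemu]
  1 Medial Vowel Deletion: [viswemu] → [vswemu]
  result: [vswemu]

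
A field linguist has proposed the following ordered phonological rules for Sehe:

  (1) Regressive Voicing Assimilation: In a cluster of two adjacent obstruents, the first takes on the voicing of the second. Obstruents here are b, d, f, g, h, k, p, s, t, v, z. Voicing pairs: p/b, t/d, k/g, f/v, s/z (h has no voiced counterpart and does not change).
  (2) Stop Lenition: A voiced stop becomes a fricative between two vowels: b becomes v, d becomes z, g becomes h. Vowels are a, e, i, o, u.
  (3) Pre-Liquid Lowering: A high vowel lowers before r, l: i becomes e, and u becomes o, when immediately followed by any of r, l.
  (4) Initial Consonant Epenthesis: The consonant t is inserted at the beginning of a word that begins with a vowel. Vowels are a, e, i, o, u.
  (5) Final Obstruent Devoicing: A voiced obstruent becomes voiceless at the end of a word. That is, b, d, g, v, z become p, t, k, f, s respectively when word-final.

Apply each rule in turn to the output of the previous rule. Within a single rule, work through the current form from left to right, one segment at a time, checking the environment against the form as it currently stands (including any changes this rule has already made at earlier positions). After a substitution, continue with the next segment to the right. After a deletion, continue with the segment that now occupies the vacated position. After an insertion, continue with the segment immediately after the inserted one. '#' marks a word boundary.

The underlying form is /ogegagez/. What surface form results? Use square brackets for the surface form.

(1) Regressive Voicing Assimilation: no change — [ogegagez]
(2) Stop Lenition: [ogegagez] → [ohehahez]
(3) Pre-Liquid Lowering: no change — [ohehahez]
(4) Initial Consonant Epenthesis: [ohehahez] → [tohehahez]
(5) Final Obstruent Devoicing: [tohehahez] → [tohehahes]

[tohehahes]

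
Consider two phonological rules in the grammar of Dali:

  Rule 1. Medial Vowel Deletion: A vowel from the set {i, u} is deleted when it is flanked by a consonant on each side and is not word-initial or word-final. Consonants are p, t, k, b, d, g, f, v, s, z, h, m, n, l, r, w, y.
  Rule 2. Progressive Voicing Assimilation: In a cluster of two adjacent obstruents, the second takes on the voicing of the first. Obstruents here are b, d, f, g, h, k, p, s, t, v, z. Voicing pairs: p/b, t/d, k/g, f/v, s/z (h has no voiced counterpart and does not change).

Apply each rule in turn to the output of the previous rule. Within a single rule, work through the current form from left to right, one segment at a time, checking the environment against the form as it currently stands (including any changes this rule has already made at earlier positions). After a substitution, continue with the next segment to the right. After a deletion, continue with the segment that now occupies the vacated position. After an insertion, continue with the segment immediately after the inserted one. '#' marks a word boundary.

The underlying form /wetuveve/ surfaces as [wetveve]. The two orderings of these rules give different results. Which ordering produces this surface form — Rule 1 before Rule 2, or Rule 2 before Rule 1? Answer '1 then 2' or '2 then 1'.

2 then 1

Order 1 then 2:
  1 Medial Vowel Deletion: [wetuveve] → [wetveve]
  2 Progressive Voicing Assimilation: [wetveve] → [wetfeve]
  result: [wetfeve]
Order 2 then 1:
  2 Progressive Voicing Assimilation: no change — [wetuveve]
  1 Medial Vowel Deletion: [wetuveve] → [wetveve]
  result: [wetveve]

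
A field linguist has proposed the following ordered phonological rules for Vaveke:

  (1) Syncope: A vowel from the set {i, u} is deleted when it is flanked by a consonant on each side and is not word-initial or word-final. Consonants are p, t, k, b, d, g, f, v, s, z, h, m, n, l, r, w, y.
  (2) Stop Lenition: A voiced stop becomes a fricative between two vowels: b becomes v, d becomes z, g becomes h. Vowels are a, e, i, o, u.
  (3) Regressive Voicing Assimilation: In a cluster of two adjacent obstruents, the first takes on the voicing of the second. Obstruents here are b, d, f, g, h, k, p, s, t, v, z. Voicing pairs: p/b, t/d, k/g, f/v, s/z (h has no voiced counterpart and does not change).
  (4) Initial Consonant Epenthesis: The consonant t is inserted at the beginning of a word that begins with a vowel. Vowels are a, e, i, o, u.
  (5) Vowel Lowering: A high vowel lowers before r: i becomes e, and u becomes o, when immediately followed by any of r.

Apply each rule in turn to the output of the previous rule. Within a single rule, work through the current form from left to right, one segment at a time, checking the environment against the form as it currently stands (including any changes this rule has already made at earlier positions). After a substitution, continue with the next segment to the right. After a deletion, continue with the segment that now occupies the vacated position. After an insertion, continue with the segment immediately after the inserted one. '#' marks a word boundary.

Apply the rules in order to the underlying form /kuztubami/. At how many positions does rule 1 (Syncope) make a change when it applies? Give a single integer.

2

(1) Syncope: [kuztubami] → [kztbami]
(2) Stop Lenition: no change — [kztbami]
(3) Regressive Voicing Assimilation: [kztbami] → [gsdbami]
(4) Initial Consonant Epenthesis: no change — [gsdbami]
(5) Vowel Lowering: no change — [gsdbami]
Rule 1 changed 2 position(s).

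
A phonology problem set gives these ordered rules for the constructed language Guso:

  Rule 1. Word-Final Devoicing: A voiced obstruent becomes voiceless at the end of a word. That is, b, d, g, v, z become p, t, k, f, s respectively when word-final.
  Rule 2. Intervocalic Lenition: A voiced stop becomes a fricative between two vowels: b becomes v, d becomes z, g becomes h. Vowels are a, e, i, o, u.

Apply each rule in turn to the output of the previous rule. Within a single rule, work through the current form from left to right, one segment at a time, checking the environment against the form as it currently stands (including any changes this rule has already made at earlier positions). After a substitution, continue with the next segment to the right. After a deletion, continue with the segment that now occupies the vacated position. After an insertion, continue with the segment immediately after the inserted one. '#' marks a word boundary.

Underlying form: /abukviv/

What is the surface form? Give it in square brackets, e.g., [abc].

Rule 1 Word-Final Devoicing: [abukviv] → [abukvif]
Rule 2 Intervocalic Lenition: [abukvif] → [avukvif]

[avukvif]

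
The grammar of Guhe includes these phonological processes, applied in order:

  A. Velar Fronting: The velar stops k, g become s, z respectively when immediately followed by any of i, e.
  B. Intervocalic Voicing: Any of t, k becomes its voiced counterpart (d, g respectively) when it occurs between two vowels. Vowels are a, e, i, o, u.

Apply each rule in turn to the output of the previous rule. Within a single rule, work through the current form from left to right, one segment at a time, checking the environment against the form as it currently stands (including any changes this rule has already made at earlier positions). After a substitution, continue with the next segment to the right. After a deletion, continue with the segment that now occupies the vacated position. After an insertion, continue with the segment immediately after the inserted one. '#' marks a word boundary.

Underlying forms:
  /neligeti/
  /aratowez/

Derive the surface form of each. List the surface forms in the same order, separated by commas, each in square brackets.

[nelizedi], [aradowez]

/neligeti/:
  A Velar Fronting: [neligeti] → [nelizeti]
  B Intervocalic Voicing: [nelizeti] → [nelizedi]
/aratowez/:
  A Velar Fronting: no change — [aratowez]
  B Intervocalic Voicing: [aratowez] → [aradowez]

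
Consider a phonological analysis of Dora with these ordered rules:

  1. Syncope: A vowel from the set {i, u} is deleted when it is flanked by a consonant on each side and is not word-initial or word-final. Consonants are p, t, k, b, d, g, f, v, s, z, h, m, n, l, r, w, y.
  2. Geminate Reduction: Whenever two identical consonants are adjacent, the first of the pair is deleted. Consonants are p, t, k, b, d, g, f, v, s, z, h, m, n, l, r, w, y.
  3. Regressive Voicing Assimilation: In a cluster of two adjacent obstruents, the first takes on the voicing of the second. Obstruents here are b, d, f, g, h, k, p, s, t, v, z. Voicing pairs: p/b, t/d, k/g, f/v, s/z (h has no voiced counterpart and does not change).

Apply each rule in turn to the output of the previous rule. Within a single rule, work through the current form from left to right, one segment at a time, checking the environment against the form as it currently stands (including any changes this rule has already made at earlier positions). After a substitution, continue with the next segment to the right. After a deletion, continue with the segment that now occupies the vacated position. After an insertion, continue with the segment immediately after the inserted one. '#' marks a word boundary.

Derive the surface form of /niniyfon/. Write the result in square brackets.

1 Syncope: [niniyfon] → [nnyfon]
2 Geminate Reduction: [nnyfon] → [nyfon]
3 Regressive Voicing Assimilation: no change — [nyfon]

[nyfon]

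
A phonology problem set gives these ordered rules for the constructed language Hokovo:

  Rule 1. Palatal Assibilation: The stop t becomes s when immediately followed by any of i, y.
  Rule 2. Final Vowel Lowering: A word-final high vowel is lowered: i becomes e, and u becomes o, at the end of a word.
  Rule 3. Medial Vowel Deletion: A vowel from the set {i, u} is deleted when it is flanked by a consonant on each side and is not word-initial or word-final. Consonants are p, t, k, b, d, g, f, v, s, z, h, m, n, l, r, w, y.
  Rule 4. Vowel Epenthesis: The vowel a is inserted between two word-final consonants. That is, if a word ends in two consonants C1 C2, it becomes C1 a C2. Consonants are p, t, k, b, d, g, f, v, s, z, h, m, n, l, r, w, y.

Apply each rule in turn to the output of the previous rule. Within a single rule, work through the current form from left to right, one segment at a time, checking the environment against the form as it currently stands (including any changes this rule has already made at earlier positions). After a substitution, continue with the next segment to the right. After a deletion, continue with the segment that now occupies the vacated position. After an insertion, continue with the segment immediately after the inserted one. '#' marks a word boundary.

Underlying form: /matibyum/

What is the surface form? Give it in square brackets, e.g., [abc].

Rule 1 Palatal Assibilation: [matibyum] → [masibyum]
Rule 2 Final Vowel Lowering: no change — [masibyum]
Rule 3 Medial Vowel Deletion: [masibyum] → [masbym]
Rule 4 Vowel Epenthesis: [masbym] → [masbyam]

[masbyam]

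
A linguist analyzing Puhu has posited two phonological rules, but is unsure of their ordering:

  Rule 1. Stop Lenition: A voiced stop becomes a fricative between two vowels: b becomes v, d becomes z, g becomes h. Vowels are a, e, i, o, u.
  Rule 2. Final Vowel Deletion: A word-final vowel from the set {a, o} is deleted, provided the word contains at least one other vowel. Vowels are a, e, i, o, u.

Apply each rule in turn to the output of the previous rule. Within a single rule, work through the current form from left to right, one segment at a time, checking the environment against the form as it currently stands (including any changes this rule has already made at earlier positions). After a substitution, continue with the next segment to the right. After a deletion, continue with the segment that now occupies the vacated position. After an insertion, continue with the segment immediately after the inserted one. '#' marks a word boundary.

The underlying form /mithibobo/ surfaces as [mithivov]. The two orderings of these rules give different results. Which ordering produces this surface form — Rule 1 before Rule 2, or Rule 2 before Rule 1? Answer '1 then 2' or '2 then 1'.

Order 1 then 2:
  1 Stop Lenition: [mithibobo] → [mithivovo]
  2 Final Vowel Deletion: [mithivovo] → [mithivov]
  result: [mithivov]
Order 2 then 1:
  2 Final Vowel Deletion: [mithibobo] → [mithibob]
  1 Stop Lenition: [mithibob] → [mithivob]
  result: [mithivob]

1 then 2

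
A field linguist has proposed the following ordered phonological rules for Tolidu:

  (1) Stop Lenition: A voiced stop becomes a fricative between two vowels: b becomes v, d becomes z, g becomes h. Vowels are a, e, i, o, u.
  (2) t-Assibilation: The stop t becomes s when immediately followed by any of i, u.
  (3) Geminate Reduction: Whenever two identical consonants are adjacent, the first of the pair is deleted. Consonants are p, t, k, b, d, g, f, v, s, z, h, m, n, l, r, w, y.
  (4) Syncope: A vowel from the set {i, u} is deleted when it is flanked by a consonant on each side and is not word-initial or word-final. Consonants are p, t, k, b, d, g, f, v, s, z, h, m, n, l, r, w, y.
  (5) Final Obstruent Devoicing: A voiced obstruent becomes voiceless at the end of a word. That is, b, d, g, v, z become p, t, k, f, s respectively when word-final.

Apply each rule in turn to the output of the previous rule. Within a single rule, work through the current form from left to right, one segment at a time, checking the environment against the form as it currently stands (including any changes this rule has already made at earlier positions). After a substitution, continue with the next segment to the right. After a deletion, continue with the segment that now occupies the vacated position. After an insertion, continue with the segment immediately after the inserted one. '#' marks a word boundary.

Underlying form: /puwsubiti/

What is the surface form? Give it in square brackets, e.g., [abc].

(1) Stop Lenition: [puwsubiti] → [puwsuviti]
(2) t-Assibilation: [puwsuviti] → [puwsuvisi]
(3) Geminate Reduction: no change — [puwsuvisi]
(4) Syncope: [puwsuvisi] → [pwsvsi]
(5) Final Obstruent Devoicing: no change — [pwsvsi]

[pwsvsi]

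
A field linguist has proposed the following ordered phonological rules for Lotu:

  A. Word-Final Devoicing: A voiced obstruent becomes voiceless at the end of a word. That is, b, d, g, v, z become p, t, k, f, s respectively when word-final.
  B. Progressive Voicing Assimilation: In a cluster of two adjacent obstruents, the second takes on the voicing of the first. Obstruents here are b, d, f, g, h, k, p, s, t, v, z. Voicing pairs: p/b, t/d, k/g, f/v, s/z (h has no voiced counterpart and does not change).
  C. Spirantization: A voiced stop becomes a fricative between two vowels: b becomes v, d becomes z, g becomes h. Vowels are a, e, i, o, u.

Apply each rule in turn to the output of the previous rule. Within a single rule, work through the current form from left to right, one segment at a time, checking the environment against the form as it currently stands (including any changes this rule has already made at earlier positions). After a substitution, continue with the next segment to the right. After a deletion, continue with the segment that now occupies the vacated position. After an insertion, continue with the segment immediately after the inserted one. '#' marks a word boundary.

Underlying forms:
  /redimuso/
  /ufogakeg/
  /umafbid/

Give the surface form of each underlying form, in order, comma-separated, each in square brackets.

/redimuso/:
  A Word-Final Devoicing: no change — [redimuso]
  B Progressive Voicing Assimilation: no change — [redimuso]
  C Spirantization: [redimuso] → [rezimuso]
/ufogakeg/:
  A Word-Final Devoicing: [ufogakeg] → [ufogakek]
  B Progressive Voicing Assimilation: no change — [ufogakek]
  C Spirantization: [ufogakek] → [ufohakek]
/umafbid/:
  A Word-Final Devoicing: [umafbid] → [umafbit]
  B Progressive Voicing Assimilation: [umafbit] → [umafpit]
  C Spirantization: no change — [umafpit]

[rezimuso], [ufohakek], [umafpit]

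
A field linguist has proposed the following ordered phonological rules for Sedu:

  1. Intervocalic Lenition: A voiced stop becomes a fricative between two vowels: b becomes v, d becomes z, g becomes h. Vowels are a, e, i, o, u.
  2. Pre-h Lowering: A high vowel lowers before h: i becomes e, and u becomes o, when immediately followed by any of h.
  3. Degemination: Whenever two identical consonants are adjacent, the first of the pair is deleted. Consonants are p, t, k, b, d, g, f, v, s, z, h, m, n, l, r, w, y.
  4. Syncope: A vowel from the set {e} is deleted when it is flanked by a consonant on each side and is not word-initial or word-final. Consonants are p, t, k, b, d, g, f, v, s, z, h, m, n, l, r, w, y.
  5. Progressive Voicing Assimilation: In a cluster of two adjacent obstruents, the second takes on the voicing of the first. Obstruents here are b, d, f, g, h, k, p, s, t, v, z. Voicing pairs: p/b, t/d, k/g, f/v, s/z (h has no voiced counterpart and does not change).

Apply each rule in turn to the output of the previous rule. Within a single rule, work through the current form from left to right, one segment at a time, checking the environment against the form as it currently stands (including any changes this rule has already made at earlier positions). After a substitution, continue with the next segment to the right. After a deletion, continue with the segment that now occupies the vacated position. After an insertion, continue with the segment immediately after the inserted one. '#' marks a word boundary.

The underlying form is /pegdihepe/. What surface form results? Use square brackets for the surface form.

1 Intervocalic Lenition: no change — [pegdihepe]
2 Pre-h Lowering: [pegdihepe] → [pegdehepe]
3 Degemination: no change — [pegdehepe]
4 Syncope: [pegdehepe] → [pgdhpe]
5 Progressive Voicing Assimilation: [pgdhpe] → [pkthpe]

[pkthpe]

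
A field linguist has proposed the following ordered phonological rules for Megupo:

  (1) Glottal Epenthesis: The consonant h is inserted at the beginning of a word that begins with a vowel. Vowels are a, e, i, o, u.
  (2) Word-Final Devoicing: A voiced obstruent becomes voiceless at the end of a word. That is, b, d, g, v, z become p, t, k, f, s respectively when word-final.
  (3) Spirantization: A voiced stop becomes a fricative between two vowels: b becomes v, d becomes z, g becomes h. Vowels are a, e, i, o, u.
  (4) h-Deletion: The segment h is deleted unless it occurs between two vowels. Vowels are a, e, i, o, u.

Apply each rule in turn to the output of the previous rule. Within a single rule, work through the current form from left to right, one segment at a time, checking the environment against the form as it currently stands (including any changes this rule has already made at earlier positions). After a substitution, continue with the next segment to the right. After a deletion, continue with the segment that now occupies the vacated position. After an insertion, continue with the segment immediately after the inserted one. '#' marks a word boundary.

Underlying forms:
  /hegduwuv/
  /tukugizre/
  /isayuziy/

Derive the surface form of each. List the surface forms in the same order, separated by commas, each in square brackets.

[egduwuf], [tukuhizre], [isayuziy]

/hegduwuv/:
  (1) Glottal Epenthesis: no change — [hegduwuv]
  (2) Word-Final Devoicing: [hegduwuv] → [hegduwuf]
  (3) Spirantization: no change — [hegduwuf]
  (4) h-Deletion: [hegduwuf] → [egduwuf]
/tukugizre/:
  (1) Glottal Epenthesis: no change — [tukugizre]
  (2) Word-Final Devoicing: no change — [tukugizre]
  (3) Spirantization: [tukugizre] → [tukuhizre]
  (4) h-Deletion: no change — [tukuhizre]
/isayuziy/:
  (1) Glottal Epenthesis: [isayuziy] → [hisayuziy]
  (2) Word-Final Devoicing: no change — [hisayuziy]
  (3) Spirantization: no change — [hisayuziy]
  (4) h-Deletion: [hisayuziy] → [isayuziy]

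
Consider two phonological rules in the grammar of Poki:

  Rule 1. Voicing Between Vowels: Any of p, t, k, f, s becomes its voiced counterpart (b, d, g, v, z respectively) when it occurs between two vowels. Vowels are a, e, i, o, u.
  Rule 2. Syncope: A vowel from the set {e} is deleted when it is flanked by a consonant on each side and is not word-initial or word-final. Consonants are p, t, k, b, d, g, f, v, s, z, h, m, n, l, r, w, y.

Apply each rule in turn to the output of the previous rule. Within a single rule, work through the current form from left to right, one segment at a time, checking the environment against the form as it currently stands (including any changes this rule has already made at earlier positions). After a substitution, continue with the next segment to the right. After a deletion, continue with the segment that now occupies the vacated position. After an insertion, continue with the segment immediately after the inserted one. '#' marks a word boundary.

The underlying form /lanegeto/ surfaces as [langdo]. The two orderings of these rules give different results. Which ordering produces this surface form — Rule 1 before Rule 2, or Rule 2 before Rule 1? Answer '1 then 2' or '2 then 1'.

Order 1 then 2:
  1 Voicing Between Vowels: [lanegeto] → [lanegedo]
  2 Syncope: [lanegedo] → [langdo]
  result: [langdo]
Order 2 then 1:
  2 Syncope: [lanegeto] → [langto]
  1 Voicing Between Vowels: no change — [langto]
  result: [langto]

1 then 2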